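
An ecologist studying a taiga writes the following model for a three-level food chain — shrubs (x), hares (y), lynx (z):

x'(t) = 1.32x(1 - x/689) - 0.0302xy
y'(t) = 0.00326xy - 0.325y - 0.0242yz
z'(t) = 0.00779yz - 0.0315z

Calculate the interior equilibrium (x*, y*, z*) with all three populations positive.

From dz/dt = 0: 0.00779y* = 0.0315, so y* = 4.04.
From dx/dt = 0: 1.32(1 - x*/689) = 0.0302·4.04, giving x* = 689·(1 - 0.0925) = 625.
From dy/dt = 0: 0.00326·625 - 0.325 = 0.0242z*, so z* = 1.71/0.0242 = 70.8.

x* ≈ 625, y* ≈ 4.04, z* ≈ 70.8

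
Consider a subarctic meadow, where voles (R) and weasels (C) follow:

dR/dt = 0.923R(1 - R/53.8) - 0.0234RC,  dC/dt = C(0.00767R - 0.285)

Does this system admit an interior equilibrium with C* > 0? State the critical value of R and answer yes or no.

The predator equation gives dC/dt > 0 only when R > 0.285/0.00767 = 37.2.
Without the predator, R → K = 53.8. Since 53.8 > 37.2, the predator can invade and persist.

Threshold R = 37.2; K > 37.2, so yes, the predator persists.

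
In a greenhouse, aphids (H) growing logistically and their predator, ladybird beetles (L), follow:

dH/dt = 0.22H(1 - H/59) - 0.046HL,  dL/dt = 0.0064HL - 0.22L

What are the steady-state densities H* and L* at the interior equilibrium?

H* ≈ 34.4, L* ≈ 2

From dL/dt = 0 with L > 0: 0.0064H* = 0.22, so H* = 34.4.
Substitute into dH/dt = 0: 0.22(1 - 34.4/59) = 0.046L*.
The bracket is 0.417, giving L* = 0.0918/0.046 = 2.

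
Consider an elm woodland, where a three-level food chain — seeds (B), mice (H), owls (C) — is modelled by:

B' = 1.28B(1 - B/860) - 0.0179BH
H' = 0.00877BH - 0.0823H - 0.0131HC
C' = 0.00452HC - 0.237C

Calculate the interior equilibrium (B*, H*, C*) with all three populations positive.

B* ≈ 229, H* ≈ 52.4, C* ≈ 147

From dC/dt = 0: 0.00452H* = 0.237, so H* = 52.4.
From dB/dt = 0: 1.28(1 - B*/860) = 0.0179·52.4, giving B* = 860·(1 - 0.733) = 229.
From dH/dt = 0: 0.00877·229 - 0.0823 = 0.0131C*, so C* = 1.93/0.0131 = 147.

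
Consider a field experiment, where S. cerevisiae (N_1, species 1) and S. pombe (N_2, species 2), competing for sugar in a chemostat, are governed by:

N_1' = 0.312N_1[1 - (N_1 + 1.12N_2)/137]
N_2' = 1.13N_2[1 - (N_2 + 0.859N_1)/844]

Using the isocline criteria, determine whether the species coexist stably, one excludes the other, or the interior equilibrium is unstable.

species 2 excludes species 1

Compare the nullcline intercepts: K1/α12 = 137/1.12 = 122 < K2 = 844; K2/α21 = 844/0.859 = 983 > K1 = 137.
Since the inequalities point opposite ways, species 2 can invade but species 1 cannot.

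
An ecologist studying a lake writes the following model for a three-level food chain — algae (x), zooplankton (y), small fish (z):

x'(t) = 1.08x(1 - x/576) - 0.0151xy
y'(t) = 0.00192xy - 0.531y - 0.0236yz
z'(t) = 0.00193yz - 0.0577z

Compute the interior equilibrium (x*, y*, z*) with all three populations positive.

From dz/dt = 0: 0.00193y* = 0.0577, so y* = 29.9.
From dx/dt = 0: 1.08(1 - x*/576) = 0.0151·29.9, giving x* = 576·(1 - 0.418) = 335.
From dy/dt = 0: 0.00192·335 - 0.531 = 0.0236z*, so z* = 0.113/0.0236 = 4.77.

x* ≈ 335, y* ≈ 29.9, z* ≈ 4.77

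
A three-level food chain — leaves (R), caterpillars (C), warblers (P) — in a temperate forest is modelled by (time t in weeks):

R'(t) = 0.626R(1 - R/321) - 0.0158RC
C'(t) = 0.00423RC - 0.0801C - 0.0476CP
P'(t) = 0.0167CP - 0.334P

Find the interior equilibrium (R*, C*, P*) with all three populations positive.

From dP/dt = 0: 0.0167C* = 0.334, so C* = 20.
From dR/dt = 0: 0.626(1 - R*/321) = 0.0158·20, giving R* = 321·(1 - 0.505) = 159.
From dC/dt = 0: 0.00423·159 - 0.0801 = 0.0476P*, so P* = 0.592/0.0476 = 12.4.

R* ≈ 159, C* ≈ 20, P* ≈ 12.4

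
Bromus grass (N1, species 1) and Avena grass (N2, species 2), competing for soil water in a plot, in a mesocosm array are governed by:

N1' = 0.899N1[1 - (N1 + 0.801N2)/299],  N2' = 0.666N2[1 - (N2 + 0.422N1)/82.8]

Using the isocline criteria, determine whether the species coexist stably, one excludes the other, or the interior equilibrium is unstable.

Compare the nullcline intercepts: K1/α12 = 299/0.801 = 373 > K2 = 82.8; K2/α21 = 82.8/0.422 = 196 < K1 = 299.
Since the inequalities point opposite ways, species 1 can invade but species 2 cannot.

species 1 excludes species 2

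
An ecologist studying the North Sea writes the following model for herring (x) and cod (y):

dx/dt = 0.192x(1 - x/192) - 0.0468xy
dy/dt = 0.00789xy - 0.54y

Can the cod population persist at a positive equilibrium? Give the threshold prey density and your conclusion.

Threshold x = 68.4; K > 68.4, so yes, the predator persists.

The predator equation gives dy/dt > 0 only when x > 0.54/0.00789 = 68.4.
Without the predator, x → K = 192. Since 192 > 68.4, the predator can invade and persist.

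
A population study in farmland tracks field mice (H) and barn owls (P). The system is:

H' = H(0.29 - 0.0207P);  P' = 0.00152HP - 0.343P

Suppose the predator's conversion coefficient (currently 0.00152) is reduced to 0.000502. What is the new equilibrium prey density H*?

At the interior fixed point, setting dP/dt = 0 with P > 0 fixes H* = (predator death rate)/(HP coefficient) — independent of the other coefficients.
With the change, H* = 0.343/0.000502 = 683; it rises from 226.

H* ≈ 683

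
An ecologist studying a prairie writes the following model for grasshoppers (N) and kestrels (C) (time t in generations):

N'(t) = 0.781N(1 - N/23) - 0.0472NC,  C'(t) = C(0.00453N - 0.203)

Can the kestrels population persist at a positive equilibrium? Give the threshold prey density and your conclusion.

Threshold N = 44.8; K < 44.8, so no, the predator goes extinct.

The predator equation gives dC/dt > 0 only when N > 0.203/0.00453 = 44.8.
Without the predator, N → K = 23. Since 23 < 44.8, the predator cannot invade.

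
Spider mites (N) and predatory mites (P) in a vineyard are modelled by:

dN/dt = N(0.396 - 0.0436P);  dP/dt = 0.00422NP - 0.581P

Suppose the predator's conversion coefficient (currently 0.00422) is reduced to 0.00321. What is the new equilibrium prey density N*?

At the interior fixed point, setting dP/dt = 0 with P > 0 fixes N* = (predator death rate)/(NP coefficient) — independent of the other coefficients.
With the change, N* = 0.581/0.00321 = 181; it rises from 138.

N* ≈ 181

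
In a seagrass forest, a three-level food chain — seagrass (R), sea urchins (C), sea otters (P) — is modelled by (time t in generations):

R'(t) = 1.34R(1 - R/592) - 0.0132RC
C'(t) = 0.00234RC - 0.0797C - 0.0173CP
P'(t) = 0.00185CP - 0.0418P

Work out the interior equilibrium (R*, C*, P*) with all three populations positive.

From dP/dt = 0: 0.00185C* = 0.0418, so C* = 22.6.
From dR/dt = 0: 1.34(1 - R*/592) = 0.0132·22.6, giving R* = 592·(1 - 0.223) = 460.
From dC/dt = 0: 0.00234·460 - 0.0797 = 0.0173P*, so P* = 0.997/0.0173 = 57.6.

R* ≈ 460, C* ≈ 22.6, P* ≈ 57.6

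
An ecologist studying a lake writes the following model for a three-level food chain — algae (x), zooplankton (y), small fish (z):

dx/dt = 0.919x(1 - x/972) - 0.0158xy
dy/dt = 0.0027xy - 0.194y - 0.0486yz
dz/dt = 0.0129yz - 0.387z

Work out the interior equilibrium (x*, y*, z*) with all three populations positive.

From dz/dt = 0: 0.0129y* = 0.387, so y* = 30.
From dx/dt = 0: 0.919(1 - x*/972) = 0.0158·30, giving x* = 972·(1 - 0.516) = 471.
From dy/dt = 0: 0.0027·471 - 0.194 = 0.0486z*, so z* = 1.08/0.0486 = 22.2.

x* ≈ 471, y* ≈ 30, z* ≈ 22.2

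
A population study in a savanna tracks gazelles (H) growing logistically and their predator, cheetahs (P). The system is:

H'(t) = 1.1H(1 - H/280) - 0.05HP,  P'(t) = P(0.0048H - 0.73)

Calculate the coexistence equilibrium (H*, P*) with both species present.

H* ≈ 152, P* ≈ 10.1

From dP/dt = 0 with P > 0: 0.0048H* = 0.73, so H* = 152.
Substitute into dH/dt = 0: 1.1(1 - 152/280) = 0.05P*.
The bracket is 0.457, giving P* = 0.503/0.05 = 10.1.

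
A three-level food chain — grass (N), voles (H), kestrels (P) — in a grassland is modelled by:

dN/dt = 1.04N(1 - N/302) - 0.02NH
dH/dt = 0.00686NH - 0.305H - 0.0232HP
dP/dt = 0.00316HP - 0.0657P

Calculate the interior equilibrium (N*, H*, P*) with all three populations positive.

From dP/dt = 0: 0.00316H* = 0.0657, so H* = 20.8.
From dN/dt = 0: 1.04(1 - N*/302) = 0.02·20.8, giving N* = 302·(1 - 0.4) = 181.
From dH/dt = 0: 0.00686·181 - 0.305 = 0.0232P*, so P* = 0.938/0.0232 = 40.4.

N* ≈ 181, H* ≈ 20.8, P* ≈ 40.4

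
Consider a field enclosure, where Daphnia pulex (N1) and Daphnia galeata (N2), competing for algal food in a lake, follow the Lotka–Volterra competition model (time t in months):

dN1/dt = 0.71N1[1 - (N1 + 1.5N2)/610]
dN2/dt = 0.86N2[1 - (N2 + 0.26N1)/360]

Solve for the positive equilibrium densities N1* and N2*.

N1* ≈ 115, N2* ≈ 330

Setting both brackets to zero gives the nullclines N1 + 1.5N2 = 610 and 0.26N1 + N2 = 360.
Substituting N2 = 360 - 0.26N1 into the first: N1(1 - 1.5·0.26) = 610 - 1.5·360.
So N1* = 70/0.61 = 115, and then N2* = 360 - 0.26·115 = 330.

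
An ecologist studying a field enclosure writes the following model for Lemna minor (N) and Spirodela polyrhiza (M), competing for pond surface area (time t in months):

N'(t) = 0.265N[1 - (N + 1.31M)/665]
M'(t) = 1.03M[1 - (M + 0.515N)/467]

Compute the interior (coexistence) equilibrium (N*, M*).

N* ≈ 164, M* ≈ 383

Setting both brackets to zero gives the nullclines N + 1.31M = 665 and 0.515N + M = 467.
Substituting M = 467 - 0.515N into the first: N(1 - 1.31·0.515) = 665 - 1.31·467.
So N* = 53.2/0.325 = 164, and then M* = 467 - 0.515·164 = 383.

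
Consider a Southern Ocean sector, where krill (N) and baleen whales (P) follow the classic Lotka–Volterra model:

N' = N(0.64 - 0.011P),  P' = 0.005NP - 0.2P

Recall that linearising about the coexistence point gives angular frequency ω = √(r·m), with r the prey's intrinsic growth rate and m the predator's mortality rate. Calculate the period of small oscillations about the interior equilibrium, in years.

T ≈ 17.6 years

Here r = 0.64 and m = 0.2, so r·m = 0.128.
ω = √0.128 = 0.358 per year, hence T = 2π/ω ≈ 17.6 years.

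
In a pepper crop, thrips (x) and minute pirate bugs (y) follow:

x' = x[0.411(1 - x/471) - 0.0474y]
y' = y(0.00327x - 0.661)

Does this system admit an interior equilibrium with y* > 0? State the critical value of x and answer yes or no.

The predator equation gives dy/dt > 0 only when x > 0.661/0.00327 = 202.
Without the predator, x → K = 471. Since 471 > 202, the predator can invade and persist.

Threshold x = 202; K > 202, so yes, the predator persists.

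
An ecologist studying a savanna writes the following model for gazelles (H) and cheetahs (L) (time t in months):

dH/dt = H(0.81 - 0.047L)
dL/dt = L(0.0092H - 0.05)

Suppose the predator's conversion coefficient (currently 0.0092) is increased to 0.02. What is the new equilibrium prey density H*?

H* ≈ 2.5

At the interior fixed point, setting dL/dt = 0 with L > 0 fixes H* = (predator death rate)/(HL coefficient) — independent of the other coefficients.
With the change, H* = 0.05/0.02 = 2.5; it falls from 5.43.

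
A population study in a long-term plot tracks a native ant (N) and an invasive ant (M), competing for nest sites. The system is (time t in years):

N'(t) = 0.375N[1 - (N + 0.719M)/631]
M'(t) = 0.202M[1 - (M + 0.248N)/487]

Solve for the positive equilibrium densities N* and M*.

Setting both brackets to zero gives the nullclines N + 0.719M = 631 and 0.248N + M = 487.
Substituting M = 487 - 0.248N into the first: N(1 - 0.719·0.248) = 631 - 0.719·487.
So N* = 281/0.822 = 342, and then M* = 487 - 0.248·342 = 402.

N* ≈ 342, M* ≈ 402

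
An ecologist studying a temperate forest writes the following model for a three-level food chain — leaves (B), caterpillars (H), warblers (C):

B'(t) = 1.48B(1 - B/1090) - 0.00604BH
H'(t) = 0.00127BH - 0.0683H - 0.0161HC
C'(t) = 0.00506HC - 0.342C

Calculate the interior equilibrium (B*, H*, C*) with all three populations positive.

B* ≈ 789, H* ≈ 67.6, C* ≈ 58

From dC/dt = 0: 0.00506H* = 0.342, so H* = 67.6.
From dB/dt = 0: 1.48(1 - B*/1090) = 0.00604·67.6, giving B* = 1090·(1 - 0.276) = 789.
From dH/dt = 0: 0.00127·789 - 0.0683 = 0.0161C*, so C* = 0.934/0.0161 = 58.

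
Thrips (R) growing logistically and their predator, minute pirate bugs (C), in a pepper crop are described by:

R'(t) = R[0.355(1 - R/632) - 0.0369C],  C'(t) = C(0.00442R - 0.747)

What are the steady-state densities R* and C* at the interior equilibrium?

From dC/dt = 0 with C > 0: 0.00442R* = 0.747, so R* = 169.
Substitute into dR/dt = 0: 0.355(1 - 169/632) = 0.0369C*.
The bracket is 0.733, giving C* = 0.26/0.0369 = 7.05.

R* ≈ 169, C* ≈ 7.05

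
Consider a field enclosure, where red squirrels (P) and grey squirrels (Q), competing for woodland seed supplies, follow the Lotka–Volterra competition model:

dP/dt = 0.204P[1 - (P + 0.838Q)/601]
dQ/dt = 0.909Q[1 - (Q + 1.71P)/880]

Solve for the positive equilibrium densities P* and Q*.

P* ≈ 315, Q* ≈ 341

Setting both brackets to zero gives the nullclines P + 0.838Q = 601 and 1.71P + Q = 880.
Substituting Q = 880 - 1.71P into the first: P(1 - 0.838·1.71) = 601 - 0.838·880.
So P* = -136/-0.433 = 315, and then Q* = 880 - 1.71·315 = 341.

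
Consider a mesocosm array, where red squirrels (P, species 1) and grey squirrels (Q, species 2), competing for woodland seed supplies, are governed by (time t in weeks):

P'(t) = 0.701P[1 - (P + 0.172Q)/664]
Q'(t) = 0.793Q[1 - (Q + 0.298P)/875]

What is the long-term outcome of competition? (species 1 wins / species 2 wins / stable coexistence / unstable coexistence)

stable coexistence

Compare the nullcline intercepts: K1/α12 = 664/0.172 = 3860 > K2 = 875; K2/α21 = 875/0.298 = 2940 > K1 = 664.
Since both inequalities hold, each species can invade when rare, so the interior equilibrium is stable.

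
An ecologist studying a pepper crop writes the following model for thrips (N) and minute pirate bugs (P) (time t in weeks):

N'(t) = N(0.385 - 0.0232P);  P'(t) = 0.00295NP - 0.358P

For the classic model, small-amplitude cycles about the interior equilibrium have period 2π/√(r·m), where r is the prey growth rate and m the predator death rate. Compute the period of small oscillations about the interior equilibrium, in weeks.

Here r = 0.385 and m = 0.358, so r·m = 0.138.
ω = √0.138 = 0.371 per week, hence T = 2π/ω ≈ 16.9 weeks.

T ≈ 16.9 weeks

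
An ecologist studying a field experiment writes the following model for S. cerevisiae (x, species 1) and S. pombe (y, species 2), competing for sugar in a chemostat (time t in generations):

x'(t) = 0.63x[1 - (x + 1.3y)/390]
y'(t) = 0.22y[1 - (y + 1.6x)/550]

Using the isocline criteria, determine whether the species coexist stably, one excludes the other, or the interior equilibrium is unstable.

Compare the nullcline intercepts: K1/α12 = 390/1.3 = 300 < K2 = 550; K2/α21 = 550/1.6 = 344 < K1 = 390.
Since both are reversed, neither can invade when rare; the interior point is a saddle.

unstable coexistence (outcome depends on initial conditions)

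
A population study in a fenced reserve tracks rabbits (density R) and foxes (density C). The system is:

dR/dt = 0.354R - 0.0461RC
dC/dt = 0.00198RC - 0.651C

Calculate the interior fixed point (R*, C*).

Set dC/dt = 0 with C > 0: 0.00198R - 0.651 = 0, so R* = 0.651/0.00198 = 329.
Set dR/dt = 0 with R > 0: 0.354 - 0.0461C = 0, so C* = 0.354/0.0461 = 7.68.

R* ≈ 329, C* ≈ 7.68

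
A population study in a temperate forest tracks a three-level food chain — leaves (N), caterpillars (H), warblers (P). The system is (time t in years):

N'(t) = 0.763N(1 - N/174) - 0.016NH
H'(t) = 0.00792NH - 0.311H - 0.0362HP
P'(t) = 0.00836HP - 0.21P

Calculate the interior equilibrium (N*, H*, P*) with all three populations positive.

From dP/dt = 0: 0.00836H* = 0.21, so H* = 25.1.
From dN/dt = 0: 0.763(1 - N*/174) = 0.016·25.1, giving N* = 174·(1 - 0.527) = 82.3.
From dH/dt = 0: 0.00792·82.3 - 0.311 = 0.0362P*, so P* = 0.341/0.0362 = 9.42.

N* ≈ 82.3, H* ≈ 25.1, P* ≈ 9.42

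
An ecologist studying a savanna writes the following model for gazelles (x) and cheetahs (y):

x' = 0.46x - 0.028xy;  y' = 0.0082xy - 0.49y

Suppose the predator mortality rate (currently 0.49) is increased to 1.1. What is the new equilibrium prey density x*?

At the interior fixed point, setting dy/dt = 0 with y > 0 fixes x* = (predator death rate)/(xy coefficient) — independent of the other coefficients.
With the change, x* = 1.1/0.0082 = 134; it rises from 59.8.

x* ≈ 134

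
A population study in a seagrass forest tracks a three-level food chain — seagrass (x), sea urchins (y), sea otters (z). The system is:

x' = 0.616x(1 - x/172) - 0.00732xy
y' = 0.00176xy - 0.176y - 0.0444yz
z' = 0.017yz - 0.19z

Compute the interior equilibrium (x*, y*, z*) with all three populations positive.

x* ≈ 149, y* ≈ 11.2, z* ≈ 1.95

From dz/dt = 0: 0.017y* = 0.19, so y* = 11.2.
From dx/dt = 0: 0.616(1 - x*/172) = 0.00732·11.2, giving x* = 172·(1 - 0.133) = 149.
From dy/dt = 0: 0.00176·149 - 0.176 = 0.0444z*, so z* = 0.0865/0.0444 = 1.95.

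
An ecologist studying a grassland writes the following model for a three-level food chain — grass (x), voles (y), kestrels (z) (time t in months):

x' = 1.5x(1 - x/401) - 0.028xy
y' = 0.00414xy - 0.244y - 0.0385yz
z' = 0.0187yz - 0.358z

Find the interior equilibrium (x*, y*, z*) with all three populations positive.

x* ≈ 258, y* ≈ 19.1, z* ≈ 21.4

From dz/dt = 0: 0.0187y* = 0.358, so y* = 19.1.
From dx/dt = 0: 1.5(1 - x*/401) = 0.028·19.1, giving x* = 401·(1 - 0.357) = 258.
From dy/dt = 0: 0.00414·258 - 0.244 = 0.0385z*, so z* = 0.823/0.0385 = 21.4.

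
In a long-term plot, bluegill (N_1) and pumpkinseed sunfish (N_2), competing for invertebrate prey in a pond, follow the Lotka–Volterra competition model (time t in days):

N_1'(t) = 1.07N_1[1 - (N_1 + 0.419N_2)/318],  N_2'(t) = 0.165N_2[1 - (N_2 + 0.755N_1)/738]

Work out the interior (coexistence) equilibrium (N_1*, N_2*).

N_1* ≈ 12.8, N_2* ≈ 728

Setting both brackets to zero gives the nullclines N_1 + 0.419N_2 = 318 and 0.755N_1 + N_2 = 738.
Substituting N_2 = 738 - 0.755N_1 into the first: N_1(1 - 0.419·0.755) = 318 - 0.419·738.
So N_1* = 8.78/0.684 = 12.8, and then N_2* = 738 - 0.755·12.8 = 728.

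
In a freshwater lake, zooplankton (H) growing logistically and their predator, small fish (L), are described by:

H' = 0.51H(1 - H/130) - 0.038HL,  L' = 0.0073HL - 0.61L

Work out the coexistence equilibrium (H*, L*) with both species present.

From dL/dt = 0 with L > 0: 0.0073H* = 0.61, so H* = 83.6.
Substitute into dH/dt = 0: 0.51(1 - 83.6/130) = 0.038L*.
The bracket is 0.357, giving L* = 0.182/0.038 = 4.79.

H* ≈ 83.6, L* ≈ 4.79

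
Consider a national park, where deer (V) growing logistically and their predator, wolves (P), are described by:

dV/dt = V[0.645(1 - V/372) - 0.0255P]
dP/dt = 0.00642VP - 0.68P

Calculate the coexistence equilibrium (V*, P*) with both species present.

V* ≈ 106, P* ≈ 18.1

From dP/dt = 0 with P > 0: 0.00642V* = 0.68, so V* = 106.
Substitute into dV/dt = 0: 0.645(1 - 106/372) = 0.0255P*.
The bracket is 0.715, giving P* = 0.461/0.0255 = 18.1.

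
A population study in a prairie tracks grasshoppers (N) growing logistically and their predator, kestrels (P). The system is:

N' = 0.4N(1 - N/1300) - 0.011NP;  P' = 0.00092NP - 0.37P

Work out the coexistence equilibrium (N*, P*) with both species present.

From dP/dt = 0 with P > 0: 0.00092N* = 0.37, so N* = 402.
Substitute into dN/dt = 0: 0.4(1 - 402/1300) = 0.011P*.
The bracket is 0.691, giving P* = 0.276/0.011 = 25.1.

N* ≈ 402, P* ≈ 25.1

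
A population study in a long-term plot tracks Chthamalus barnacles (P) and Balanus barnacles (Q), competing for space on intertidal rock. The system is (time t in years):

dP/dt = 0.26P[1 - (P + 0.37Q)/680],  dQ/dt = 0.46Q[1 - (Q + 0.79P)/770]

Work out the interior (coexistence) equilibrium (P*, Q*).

P* ≈ 558, Q* ≈ 329

Setting both brackets to zero gives the nullclines P + 0.37Q = 680 and 0.79P + Q = 770.
Substituting Q = 770 - 0.79P into the first: P(1 - 0.37·0.79) = 680 - 0.37·770.
So P* = 395/0.708 = 558, and then Q* = 770 - 0.79·558 = 329.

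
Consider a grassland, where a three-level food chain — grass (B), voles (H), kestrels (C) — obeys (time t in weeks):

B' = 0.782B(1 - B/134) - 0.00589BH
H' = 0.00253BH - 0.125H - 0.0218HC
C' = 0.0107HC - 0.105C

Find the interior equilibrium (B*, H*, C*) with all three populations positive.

B* ≈ 124, H* ≈ 9.81, C* ≈ 8.67

From dC/dt = 0: 0.0107H* = 0.105, so H* = 9.81.
From dB/dt = 0: 0.782(1 - B*/134) = 0.00589·9.81, giving B* = 134·(1 - 0.0739) = 124.
From dH/dt = 0: 0.00253·124 - 0.125 = 0.0218C*, so C* = 0.189/0.0218 = 8.67.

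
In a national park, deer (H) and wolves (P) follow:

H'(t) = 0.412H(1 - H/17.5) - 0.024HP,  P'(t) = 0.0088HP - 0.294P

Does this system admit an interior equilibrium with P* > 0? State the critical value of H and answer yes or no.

The predator equation gives dP/dt > 0 only when H > 0.294/0.0088 = 33.4.
Without the predator, H → K = 17.5. Since 17.5 < 33.4, the predator cannot invade.

Threshold H = 33.4; K < 33.4, so no, the predator goes extinct.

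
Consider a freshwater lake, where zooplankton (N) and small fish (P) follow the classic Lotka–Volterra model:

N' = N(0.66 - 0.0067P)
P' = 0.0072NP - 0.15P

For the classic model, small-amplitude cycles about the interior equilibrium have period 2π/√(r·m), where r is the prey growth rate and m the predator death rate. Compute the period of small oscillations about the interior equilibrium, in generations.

Here r = 0.66 and m = 0.15, so r·m = 0.099.
ω = √0.099 = 0.315 per generation, hence T = 2π/ω ≈ 20 generations.

T ≈ 20 generations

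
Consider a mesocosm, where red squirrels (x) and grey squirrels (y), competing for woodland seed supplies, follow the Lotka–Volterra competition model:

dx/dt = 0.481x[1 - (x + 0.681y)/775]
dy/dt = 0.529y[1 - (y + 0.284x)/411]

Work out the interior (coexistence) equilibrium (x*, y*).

Setting both brackets to zero gives the nullclines x + 0.681y = 775 and 0.284x + y = 411.
Substituting y = 411 - 0.284x into the first: x(1 - 0.681·0.284) = 775 - 0.681·411.
So x* = 495/0.807 = 614, and then y* = 411 - 0.284·614 = 237.

x* ≈ 614, y* ≈ 237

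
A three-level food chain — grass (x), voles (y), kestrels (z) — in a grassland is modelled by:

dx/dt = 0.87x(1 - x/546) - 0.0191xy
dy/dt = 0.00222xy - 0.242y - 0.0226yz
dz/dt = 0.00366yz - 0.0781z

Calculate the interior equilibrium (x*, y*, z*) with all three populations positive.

x* ≈ 290, y* ≈ 21.3, z* ≈ 17.8

From dz/dt = 0: 0.00366y* = 0.0781, so y* = 21.3.
From dx/dt = 0: 0.87(1 - x*/546) = 0.0191·21.3, giving x* = 546·(1 - 0.468) = 290.
From dy/dt = 0: 0.00222·290 - 0.242 = 0.0226z*, so z* = 0.402/0.0226 = 17.8.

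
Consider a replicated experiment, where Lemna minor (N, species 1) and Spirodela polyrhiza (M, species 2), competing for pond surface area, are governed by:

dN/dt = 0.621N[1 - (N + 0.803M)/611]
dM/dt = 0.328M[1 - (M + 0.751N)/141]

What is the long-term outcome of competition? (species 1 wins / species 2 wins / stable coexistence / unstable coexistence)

species 1 excludes species 2

Compare the nullcline intercepts: K1/α12 = 611/0.803 = 761 > K2 = 141; K2/α21 = 141/0.751 = 188 < K1 = 611.
Since the inequalities point opposite ways, species 1 can invade but species 2 cannot.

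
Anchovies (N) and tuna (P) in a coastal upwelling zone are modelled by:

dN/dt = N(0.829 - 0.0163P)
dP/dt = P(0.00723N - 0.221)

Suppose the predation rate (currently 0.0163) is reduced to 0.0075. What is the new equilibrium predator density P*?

P* ≈ 111

At the interior fixed point, setting dN/dt = 0 with N > 0 fixes P* = (prey growth rate)/(NP coefficient) — independent of the other coefficients.
With the change, P* = 0.829/0.0075 = 111; it rises from 50.9.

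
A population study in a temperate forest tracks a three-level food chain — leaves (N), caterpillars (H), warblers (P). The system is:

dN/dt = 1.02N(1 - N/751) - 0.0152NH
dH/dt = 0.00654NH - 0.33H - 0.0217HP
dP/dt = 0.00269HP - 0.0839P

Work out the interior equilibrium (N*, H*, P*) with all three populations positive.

From dP/dt = 0: 0.00269H* = 0.0839, so H* = 31.2.
From dN/dt = 0: 1.02(1 - N*/751) = 0.0152·31.2, giving N* = 751·(1 - 0.465) = 402.
From dH/dt = 0: 0.00654·402 - 0.33 = 0.0217P*, so P* = 2.3/0.0217 = 106.

N* ≈ 402, H* ≈ 31.2, P* ≈ 106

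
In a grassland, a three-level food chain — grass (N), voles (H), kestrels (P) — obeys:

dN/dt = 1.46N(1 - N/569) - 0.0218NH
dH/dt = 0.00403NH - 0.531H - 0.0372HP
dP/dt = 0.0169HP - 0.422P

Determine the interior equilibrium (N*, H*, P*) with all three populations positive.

From dP/dt = 0: 0.0169H* = 0.422, so H* = 25.
From dN/dt = 0: 1.46(1 - N*/569) = 0.0218·25, giving N* = 569·(1 - 0.373) = 357.
From dH/dt = 0: 0.00403·357 - 0.531 = 0.0372P*, so P* = 0.907/0.0372 = 24.4.

N* ≈ 357, H* ≈ 25, P* ≈ 24.4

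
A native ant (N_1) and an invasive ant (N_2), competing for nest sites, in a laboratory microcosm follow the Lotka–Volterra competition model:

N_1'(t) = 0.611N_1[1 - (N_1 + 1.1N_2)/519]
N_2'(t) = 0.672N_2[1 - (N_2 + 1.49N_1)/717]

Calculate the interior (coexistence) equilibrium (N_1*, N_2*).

N_1* ≈ 422, N_2* ≈ 88.1

Setting both brackets to zero gives the nullclines N_1 + 1.1N_2 = 519 and 1.49N_1 + N_2 = 717.
Substituting N_2 = 717 - 1.49N_1 into the first: N_1(1 - 1.1·1.49) = 519 - 1.1·717.
So N_1* = -270/-0.639 = 422, and then N_2* = 717 - 1.49·422 = 88.1.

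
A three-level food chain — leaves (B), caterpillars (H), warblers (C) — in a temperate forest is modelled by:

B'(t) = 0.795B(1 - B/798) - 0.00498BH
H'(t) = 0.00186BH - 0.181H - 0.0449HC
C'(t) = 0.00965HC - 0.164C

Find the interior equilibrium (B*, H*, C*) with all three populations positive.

From dC/dt = 0: 0.00965H* = 0.164, so H* = 17.
From dB/dt = 0: 0.795(1 - B*/798) = 0.00498·17, giving B* = 798·(1 - 0.106) = 713.
From dH/dt = 0: 0.00186·713 - 0.181 = 0.0449C*, so C* = 1.15/0.0449 = 25.5.

B* ≈ 713, H* ≈ 17, C* ≈ 25.5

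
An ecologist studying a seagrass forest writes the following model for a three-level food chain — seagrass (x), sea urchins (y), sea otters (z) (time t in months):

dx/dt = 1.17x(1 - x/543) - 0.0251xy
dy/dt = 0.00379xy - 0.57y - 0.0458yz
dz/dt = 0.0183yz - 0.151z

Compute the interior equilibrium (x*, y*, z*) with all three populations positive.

From dz/dt = 0: 0.0183y* = 0.151, so y* = 8.25.
From dx/dt = 0: 1.17(1 - x*/543) = 0.0251·8.25, giving x* = 543·(1 - 0.177) = 447.
From dy/dt = 0: 0.00379·447 - 0.57 = 0.0458z*, so z* = 1.12/0.0458 = 24.5.

x* ≈ 447, y* ≈ 8.25, z* ≈ 24.5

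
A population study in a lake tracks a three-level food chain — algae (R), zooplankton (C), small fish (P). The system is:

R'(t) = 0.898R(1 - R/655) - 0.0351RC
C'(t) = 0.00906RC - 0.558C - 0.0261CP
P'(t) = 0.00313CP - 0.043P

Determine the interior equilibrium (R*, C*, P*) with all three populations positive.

R* ≈ 303, C* ≈ 13.7, P* ≈ 83.9

From dP/dt = 0: 0.00313C* = 0.043, so C* = 13.7.
From dR/dt = 0: 0.898(1 - R*/655) = 0.0351·13.7, giving R* = 655·(1 - 0.537) = 303.
From dC/dt = 0: 0.00906·303 - 0.558 = 0.0261P*, so P* = 2.19/0.0261 = 83.9.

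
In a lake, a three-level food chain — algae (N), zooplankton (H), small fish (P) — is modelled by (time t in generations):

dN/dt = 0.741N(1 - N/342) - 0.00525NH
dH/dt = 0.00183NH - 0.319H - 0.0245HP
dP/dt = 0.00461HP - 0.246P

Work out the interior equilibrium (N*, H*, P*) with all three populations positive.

N* ≈ 213, H* ≈ 53.4, P* ≈ 2.87

From dP/dt = 0: 0.00461H* = 0.246, so H* = 53.4.
From dN/dt = 0: 0.741(1 - N*/342) = 0.00525·53.4, giving N* = 342·(1 - 0.378) = 213.
From dH/dt = 0: 0.00183·213 - 0.319 = 0.0245P*, so P* = 0.0702/0.0245 = 2.87.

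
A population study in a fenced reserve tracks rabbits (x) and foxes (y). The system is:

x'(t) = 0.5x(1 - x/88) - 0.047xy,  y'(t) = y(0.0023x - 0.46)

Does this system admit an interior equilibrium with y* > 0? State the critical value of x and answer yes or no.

The predator equation gives dy/dt > 0 only when x > 0.46/0.0023 = 200.
Without the predator, x → K = 88. Since 88 < 200, the predator cannot invade.

Threshold x = 200; K < 200, so no, the predator goes extinct.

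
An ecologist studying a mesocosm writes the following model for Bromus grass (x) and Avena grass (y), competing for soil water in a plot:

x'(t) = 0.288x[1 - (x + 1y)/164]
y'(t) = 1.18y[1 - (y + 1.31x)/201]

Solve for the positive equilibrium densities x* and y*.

x* ≈ 119, y* ≈ 44.6

Setting both brackets to zero gives the nullclines x + 1y = 164 and 1.31x + y = 201.
Substituting y = 201 - 1.31x into the first: x(1 - 1·1.31) = 164 - 1·201.
So x* = -37/-0.31 = 119, and then y* = 201 - 1.31·119 = 44.6.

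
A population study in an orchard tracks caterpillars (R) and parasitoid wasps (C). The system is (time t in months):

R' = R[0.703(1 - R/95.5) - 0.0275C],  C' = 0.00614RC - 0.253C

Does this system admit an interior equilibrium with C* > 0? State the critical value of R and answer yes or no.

Threshold R = 41.2; K > 41.2, so yes, the predator persists.

The predator equation gives dC/dt > 0 only when R > 0.253/0.00614 = 41.2.
Without the predator, R → K = 95.5. Since 95.5 > 41.2, the predator can invade and persist.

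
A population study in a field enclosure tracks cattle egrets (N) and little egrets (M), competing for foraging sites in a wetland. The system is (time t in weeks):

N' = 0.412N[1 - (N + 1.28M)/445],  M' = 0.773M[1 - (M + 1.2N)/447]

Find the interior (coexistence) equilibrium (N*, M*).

N* ≈ 237, M* ≈ 162

Setting both brackets to zero gives the nullclines N + 1.28M = 445 and 1.2N + M = 447.
Substituting M = 447 - 1.2N into the first: N(1 - 1.28·1.2) = 445 - 1.28·447.
So N* = -127/-0.536 = 237, and then M* = 447 - 1.2·237 = 162.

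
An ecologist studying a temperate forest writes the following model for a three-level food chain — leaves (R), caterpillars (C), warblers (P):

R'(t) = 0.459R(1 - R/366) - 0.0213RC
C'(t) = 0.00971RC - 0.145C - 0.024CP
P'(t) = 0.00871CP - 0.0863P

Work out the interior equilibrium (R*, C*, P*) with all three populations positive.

R* ≈ 198, C* ≈ 9.91, P* ≈ 74

From dP/dt = 0: 0.00871C* = 0.0863, so C* = 9.91.
From dR/dt = 0: 0.459(1 - R*/366) = 0.0213·9.91, giving R* = 366·(1 - 0.46) = 198.
From dC/dt = 0: 0.00971·198 - 0.145 = 0.024P*, so P* = 1.77/0.024 = 74.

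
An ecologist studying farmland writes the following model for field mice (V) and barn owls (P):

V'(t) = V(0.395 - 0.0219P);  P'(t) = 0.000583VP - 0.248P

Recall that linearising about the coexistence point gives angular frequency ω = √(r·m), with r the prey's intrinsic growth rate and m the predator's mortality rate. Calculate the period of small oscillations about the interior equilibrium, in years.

Here r = 0.395 and m = 0.248, so r·m = 0.098.
ω = √0.098 = 0.313 per year, hence T = 2π/ω ≈ 20.1 years.

T ≈ 20.1 years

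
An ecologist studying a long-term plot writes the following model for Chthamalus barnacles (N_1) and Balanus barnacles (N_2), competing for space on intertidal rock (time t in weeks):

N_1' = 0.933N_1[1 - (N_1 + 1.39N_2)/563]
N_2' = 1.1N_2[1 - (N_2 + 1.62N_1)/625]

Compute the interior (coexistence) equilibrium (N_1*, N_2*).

Setting both brackets to zero gives the nullclines N_1 + 1.39N_2 = 563 and 1.62N_1 + N_2 = 625.
Substituting N_2 = 625 - 1.62N_1 into the first: N_1(1 - 1.39·1.62) = 563 - 1.39·625.
So N_1* = -306/-1.25 = 244, and then N_2* = 625 - 1.62·244 = 229.

N_1* ≈ 244, N_2* ≈ 229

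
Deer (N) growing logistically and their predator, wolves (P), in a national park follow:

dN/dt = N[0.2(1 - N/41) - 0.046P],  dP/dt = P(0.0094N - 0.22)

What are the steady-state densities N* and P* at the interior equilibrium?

N* ≈ 23.4, P* ≈ 1.87

From dP/dt = 0 with P > 0: 0.0094N* = 0.22, so N* = 23.4.
Substitute into dN/dt = 0: 0.2(1 - 23.4/41) = 0.046P*.
The bracket is 0.429, giving P* = 0.0858/0.046 = 1.87.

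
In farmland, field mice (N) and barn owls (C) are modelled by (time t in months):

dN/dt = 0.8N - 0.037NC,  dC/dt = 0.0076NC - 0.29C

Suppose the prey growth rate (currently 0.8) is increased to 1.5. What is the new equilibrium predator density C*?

At the interior fixed point, setting dN/dt = 0 with N > 0 fixes C* = (prey growth rate)/(NC coefficient) — independent of the other coefficients.
With the change, C* = 1.5/0.037 = 40.5; it rises from 21.6.

C* ≈ 40.5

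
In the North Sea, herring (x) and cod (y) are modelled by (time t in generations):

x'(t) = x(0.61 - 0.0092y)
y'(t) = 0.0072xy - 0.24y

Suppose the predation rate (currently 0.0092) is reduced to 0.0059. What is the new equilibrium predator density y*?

y* ≈ 103

At the interior fixed point, setting dx/dt = 0 with x > 0 fixes y* = (prey growth rate)/(xy coefficient) — independent of the other coefficients.
With the change, y* = 0.61/0.0059 = 103; it rises from 66.3.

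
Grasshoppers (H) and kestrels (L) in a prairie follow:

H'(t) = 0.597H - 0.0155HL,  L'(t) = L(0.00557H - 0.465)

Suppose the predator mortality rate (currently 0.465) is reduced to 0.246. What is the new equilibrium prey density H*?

At the interior fixed point, setting dL/dt = 0 with L > 0 fixes H* = (predator death rate)/(HL coefficient) — independent of the other coefficients.
With the change, H* = 0.246/0.00557 = 44.2; it falls from 83.5.

H* ≈ 44.2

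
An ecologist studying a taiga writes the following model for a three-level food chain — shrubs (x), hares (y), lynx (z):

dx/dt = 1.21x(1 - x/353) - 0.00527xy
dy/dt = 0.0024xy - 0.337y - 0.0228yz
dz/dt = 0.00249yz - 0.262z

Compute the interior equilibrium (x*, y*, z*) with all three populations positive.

From dz/dt = 0: 0.00249y* = 0.262, so y* = 105.
From dx/dt = 0: 1.21(1 - x*/353) = 0.00527·105, giving x* = 353·(1 - 0.458) = 191.
From dy/dt = 0: 0.0024·191 - 0.337 = 0.0228z*, so z* = 0.122/0.0228 = 5.35.

x* ≈ 191, y* ≈ 105, z* ≈ 5.35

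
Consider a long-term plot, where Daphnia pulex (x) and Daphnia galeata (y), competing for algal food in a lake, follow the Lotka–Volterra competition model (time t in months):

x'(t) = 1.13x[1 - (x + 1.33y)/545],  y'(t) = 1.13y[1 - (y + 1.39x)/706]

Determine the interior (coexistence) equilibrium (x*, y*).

Setting both brackets to zero gives the nullclines x + 1.33y = 545 and 1.39x + y = 706.
Substituting y = 706 - 1.39x into the first: x(1 - 1.33·1.39) = 545 - 1.33·706.
So x* = -394/-0.849 = 464, and then y* = 706 - 1.39·464 = 60.7.

x* ≈ 464, y* ≈ 60.7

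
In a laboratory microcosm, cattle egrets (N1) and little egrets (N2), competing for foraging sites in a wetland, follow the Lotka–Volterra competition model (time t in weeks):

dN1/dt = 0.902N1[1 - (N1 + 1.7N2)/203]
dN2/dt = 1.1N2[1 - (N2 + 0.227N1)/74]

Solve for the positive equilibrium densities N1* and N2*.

Setting both brackets to zero gives the nullclines N1 + 1.7N2 = 203 and 0.227N1 + N2 = 74.
Substituting N2 = 74 - 0.227N1 into the first: N1(1 - 1.7·0.227) = 203 - 1.7·74.
So N1* = 77.2/0.614 = 126, and then N2* = 74 - 0.227·126 = 45.5.

N1* ≈ 126, N2* ≈ 45.5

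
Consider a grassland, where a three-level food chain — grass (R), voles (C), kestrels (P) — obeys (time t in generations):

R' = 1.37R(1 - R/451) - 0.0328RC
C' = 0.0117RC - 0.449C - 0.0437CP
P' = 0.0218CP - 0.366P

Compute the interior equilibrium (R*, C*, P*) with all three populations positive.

From dP/dt = 0: 0.0218C* = 0.366, so C* = 16.8.
From dR/dt = 0: 1.37(1 - R*/451) = 0.0328·16.8, giving R* = 451·(1 - 0.402) = 270.
From dC/dt = 0: 0.0117·270 - 0.449 = 0.0437P*, so P* = 2.71/0.0437 = 61.9.

R* ≈ 270, C* ≈ 16.8, P* ≈ 61.9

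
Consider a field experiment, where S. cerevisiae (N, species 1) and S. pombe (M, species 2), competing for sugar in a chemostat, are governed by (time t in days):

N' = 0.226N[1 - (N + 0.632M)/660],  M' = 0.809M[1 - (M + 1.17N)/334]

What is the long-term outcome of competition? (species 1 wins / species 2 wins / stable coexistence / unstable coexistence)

species 1 excludes species 2

Compare the nullcline intercepts: K1/α12 = 660/0.632 = 1040 > K2 = 334; K2/α21 = 334/1.17 = 285 < K1 = 660.
Since the inequalities point opposite ways, species 1 can invade but species 2 cannot.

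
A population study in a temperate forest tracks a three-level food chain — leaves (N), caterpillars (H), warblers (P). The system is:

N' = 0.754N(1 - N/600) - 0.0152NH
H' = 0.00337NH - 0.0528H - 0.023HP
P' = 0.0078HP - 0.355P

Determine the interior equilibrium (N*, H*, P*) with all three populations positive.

N* ≈ 49.5, H* ≈ 45.5, P* ≈ 4.96

From dP/dt = 0: 0.0078H* = 0.355, so H* = 45.5.
From dN/dt = 0: 0.754(1 - N*/600) = 0.0152·45.5, giving N* = 600·(1 - 0.917) = 49.5.
From dH/dt = 0: 0.00337·49.5 - 0.0528 = 0.023P*, so P* = 0.114/0.023 = 4.96.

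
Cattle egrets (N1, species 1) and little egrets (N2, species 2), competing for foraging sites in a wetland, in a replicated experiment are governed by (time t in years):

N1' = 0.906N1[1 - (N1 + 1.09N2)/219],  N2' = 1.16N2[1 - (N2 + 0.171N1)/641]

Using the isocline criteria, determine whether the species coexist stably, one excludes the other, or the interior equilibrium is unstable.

species 2 excludes species 1

Compare the nullcline intercepts: K1/α12 = 219/1.09 = 201 < K2 = 641; K2/α21 = 641/0.171 = 3750 > K1 = 219.
Since the inequalities point opposite ways, species 2 can invade but species 1 cannot.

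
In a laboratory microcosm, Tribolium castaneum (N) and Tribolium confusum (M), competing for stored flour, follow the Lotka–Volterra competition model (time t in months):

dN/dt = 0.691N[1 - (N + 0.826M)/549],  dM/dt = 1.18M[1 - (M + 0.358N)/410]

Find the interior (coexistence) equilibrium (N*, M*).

Setting both brackets to zero gives the nullclines N + 0.826M = 549 and 0.358N + M = 410.
Substituting M = 410 - 0.358N into the first: N(1 - 0.826·0.358) = 549 - 0.826·410.
So N* = 210/0.704 = 299, and then M* = 410 - 0.358·299 = 303.

N* ≈ 299, M* ≈ 303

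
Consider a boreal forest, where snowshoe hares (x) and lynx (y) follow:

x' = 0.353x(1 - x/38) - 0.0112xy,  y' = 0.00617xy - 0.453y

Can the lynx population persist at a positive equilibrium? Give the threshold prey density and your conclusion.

Threshold x = 73.4; K < 73.4, so no, the predator goes extinct.

The predator equation gives dy/dt > 0 only when x > 0.453/0.00617 = 73.4.
Without the predator, x → K = 38. Since 38 < 73.4, the predator cannot invade.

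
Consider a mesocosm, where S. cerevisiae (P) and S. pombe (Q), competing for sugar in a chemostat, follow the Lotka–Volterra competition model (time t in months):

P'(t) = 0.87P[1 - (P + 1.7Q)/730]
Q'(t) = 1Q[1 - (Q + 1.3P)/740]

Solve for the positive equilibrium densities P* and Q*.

P* ≈ 436, Q* ≈ 173

Setting both brackets to zero gives the nullclines P + 1.7Q = 730 and 1.3P + Q = 740.
Substituting Q = 740 - 1.3P into the first: P(1 - 1.7·1.3) = 730 - 1.7·740.
So P* = -528/-1.21 = 436, and then Q* = 740 - 1.3·436 = 173.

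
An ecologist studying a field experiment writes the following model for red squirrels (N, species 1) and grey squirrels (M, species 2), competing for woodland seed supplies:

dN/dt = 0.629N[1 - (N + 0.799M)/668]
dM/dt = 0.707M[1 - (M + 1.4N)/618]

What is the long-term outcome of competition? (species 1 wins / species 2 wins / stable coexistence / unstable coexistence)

species 1 excludes species 2

Compare the nullcline intercepts: K1/α12 = 668/0.799 = 836 > K2 = 618; K2/α21 = 618/1.4 = 441 < K1 = 668.
Since the inequalities point opposite ways, species 1 can invade but species 2 cannot.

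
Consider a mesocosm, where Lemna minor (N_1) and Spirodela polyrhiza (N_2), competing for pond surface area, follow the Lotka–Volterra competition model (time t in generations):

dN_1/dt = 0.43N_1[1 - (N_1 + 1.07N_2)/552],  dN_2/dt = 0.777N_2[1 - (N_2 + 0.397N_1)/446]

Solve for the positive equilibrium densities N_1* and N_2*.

N_1* ≈ 130, N_2* ≈ 394

Setting both brackets to zero gives the nullclines N_1 + 1.07N_2 = 552 and 0.397N_1 + N_2 = 446.
Substituting N_2 = 446 - 0.397N_1 into the first: N_1(1 - 1.07·0.397) = 552 - 1.07·446.
So N_1* = 74.8/0.575 = 130, and then N_2* = 446 - 0.397·130 = 394.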